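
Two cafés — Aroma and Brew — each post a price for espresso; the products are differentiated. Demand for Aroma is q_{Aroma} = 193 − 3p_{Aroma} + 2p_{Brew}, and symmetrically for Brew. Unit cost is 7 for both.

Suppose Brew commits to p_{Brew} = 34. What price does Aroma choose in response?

47

Aroma's profit: π = (p_{Aroma} − 7)(193 − 3p_{Aroma} + 2p_{Brew}).
∂π/∂p_{Aroma} = 214 − 6p_{Aroma} + 2p_{Brew} = 0 ⇒ p_{Aroma} = 107/3 + (1/3)p_{Brew}.
At p_{Brew} = 34: p_{Aroma} = 107/3 + (1/3)·34 = 47.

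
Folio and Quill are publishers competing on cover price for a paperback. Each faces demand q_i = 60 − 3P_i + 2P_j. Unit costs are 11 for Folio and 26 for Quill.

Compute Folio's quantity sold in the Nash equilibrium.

45.1875

Folio's profit: π = (P_{Folio} − 11)(60 − 3P_{Folio} + 2P_{Quill}).
∂π/∂P_{Folio} = 93 − 6P_{Folio} + 2P_{Quill} = 0 ⇒ P_{Folio} = 15.5 + (1/3)P_{Quill}.
Similarly P_{Quill} = 23 + (1/3)P_{Folio}.
Solving the two reaction functions simultaneously: (1 − (1/3)(1/3))P_{Folio} = 15.5 + (1/3)·23, so (8/9)P_{Folio} = 139/6 and P_{Folio} = 26.0625.
Then P_{Quill} = 23 + (1/3)·26.0625 = 31.6875.
q_{Folio} = 60 − 3·26.0625 + 2·31.6875 = 45.1875.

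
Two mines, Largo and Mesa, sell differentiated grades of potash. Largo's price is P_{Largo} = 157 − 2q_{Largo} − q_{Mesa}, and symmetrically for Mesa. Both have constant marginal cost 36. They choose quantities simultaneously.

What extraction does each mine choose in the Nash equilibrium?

Mine Largo's profit: π = q_{Largo}(157 − 2q_{Largo} − q_{Mesa}) − 36q_{Largo}.
∂π/∂q_{Largo} = 121 − 4q_{Largo} − q_{Mesa} = 0 ⇒ q_{Largo} = 30.25 − 0.25q_{Mesa}.
Setting q_{Largo} = q_{Mesa} in the reaction function: q_{Largo} = 30.25 − 0.25q_{Largo}, so q_{Largo} = 30.25 / 1.25 = 24.2.

24.2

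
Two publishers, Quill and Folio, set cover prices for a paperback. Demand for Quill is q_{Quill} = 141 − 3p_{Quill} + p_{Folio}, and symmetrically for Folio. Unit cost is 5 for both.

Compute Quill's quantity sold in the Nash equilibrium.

78.6

Quill's profit: π = (p_{Quill} − 5)(141 − 3p_{Quill} + p_{Folio}).
∂π/∂p_{Quill} = 156 − 6p_{Quill} + p_{Folio} = 0 ⇒ p_{Quill} = 26 + (1/6)p_{Folio}.
The game is symmetric, so in equilibrium p_{Folio} = p_{Quill}: the reaction function gives (5/6)p_{Quill} = 26, hence p_{Quill} = 31.2.
q_{Quill} = 141 − 3·31.2 + 31.2 = 78.6.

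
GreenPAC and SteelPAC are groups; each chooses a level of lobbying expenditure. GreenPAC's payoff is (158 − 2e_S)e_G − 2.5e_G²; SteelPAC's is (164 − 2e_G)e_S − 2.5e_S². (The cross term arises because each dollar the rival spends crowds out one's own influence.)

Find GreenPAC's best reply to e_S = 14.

Expanding GreenPAC's payoff: 158e_G − 2e_Se_G − 2.5e_G².
∂π/∂e_G = 158 − 2e_S − 5e_G = 0, so e_G = 31.6 − 0.4e_S.
At e_S = 14: e_G = 31.6 − 0.4·14 = 26.

26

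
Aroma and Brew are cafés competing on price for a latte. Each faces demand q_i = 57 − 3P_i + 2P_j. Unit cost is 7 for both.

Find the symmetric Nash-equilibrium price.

Aroma's profit: π = (P_{Aroma} − 7)(57 − 3P_{Aroma} + 2P_{Brew}).
∂π/∂P_{Aroma} = 78 − 6P_{Aroma} + 2P_{Brew} = 0 ⇒ P_{Aroma} = 13 + (1/3)P_{Brew}.
Setting P_{Aroma} = P_{Brew} in the reaction function: P_{Aroma} = 13 + (1/3)P_{Aroma}, so P_{Aroma} = 13 / (2/3) = 19.5.

19.5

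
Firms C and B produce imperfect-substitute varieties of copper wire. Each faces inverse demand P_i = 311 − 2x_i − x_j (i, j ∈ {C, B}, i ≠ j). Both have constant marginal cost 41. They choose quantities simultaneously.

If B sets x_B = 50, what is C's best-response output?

Firm C's profit: π = x_C(311 − 2x_C − x_B) − 41x_C.
∂π/∂x_C = 270 − 4x_C − x_B = 0 ⇒ x_C = 67.5 − 0.25x_B.
At x_B = 50: x_C = 67.5 − 0.25·50 = 55.

55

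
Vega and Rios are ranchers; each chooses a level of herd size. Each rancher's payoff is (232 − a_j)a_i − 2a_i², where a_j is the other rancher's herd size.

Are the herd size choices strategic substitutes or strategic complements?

Vega's payoff is (232 − a_R)a_V − 2a_V².
∂π/∂a_V = 232 − a_R − 4a_V = 0, so a_V = 58 − 0.25a_R.
The best-response slope da_V/da_R = −0.25 < 0: the reaction function is downward-sloping, so the choices are strategic substitutes.

strategic substitutes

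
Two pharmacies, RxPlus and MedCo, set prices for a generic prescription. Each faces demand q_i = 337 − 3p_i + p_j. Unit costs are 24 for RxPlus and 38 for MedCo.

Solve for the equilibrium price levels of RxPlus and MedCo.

RxPlus's profit: π = (p_{RxPlus} − 24)(337 − 3p_{RxPlus} + p_{MedCo}).
∂π/∂p_{RxPlus} = 409 − 6p_{RxPlus} + p_{MedCo} = 0 ⇒ p_{RxPlus} = 409/6 + (1/6)p_{MedCo}.
Similarly p_{MedCo} = 451/6 + (1/6)p_{RxPlus}.
Substituting the second reaction function into the first: p_{RxPlus} = 409/6 + (1/6)(451/6 + (1/6)p_{RxPlus}), which gives (35/36)p_{RxPlus} = 2905/36 ⇒ p_{RxPlus} = 83.
Then p_{MedCo} = 451/6 + (1/6)·83 = 89.

83, 89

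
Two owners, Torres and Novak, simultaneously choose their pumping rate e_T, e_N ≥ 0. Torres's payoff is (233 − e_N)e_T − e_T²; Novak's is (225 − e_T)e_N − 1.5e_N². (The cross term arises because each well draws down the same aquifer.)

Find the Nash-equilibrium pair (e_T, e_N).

Expanding Torres's payoff: 233e_T − e_Ne_T − e_T².
∂π/∂e_T = 233 − e_N − 2e_T = 0, so e_T = 116.5 − 0.5e_N.
Likewise for Novak: e_N = 75 − (1/3)e_T.
Substituting the second reaction function into the first: e_T = 116.5 − 0.5(75 − (1/3)e_T), which gives (5/6)e_T = 79 ⇒ e_T = 94.8.
Then e_N = 75 − (1/3)·94.8 = 43.4.

94.8, 43.4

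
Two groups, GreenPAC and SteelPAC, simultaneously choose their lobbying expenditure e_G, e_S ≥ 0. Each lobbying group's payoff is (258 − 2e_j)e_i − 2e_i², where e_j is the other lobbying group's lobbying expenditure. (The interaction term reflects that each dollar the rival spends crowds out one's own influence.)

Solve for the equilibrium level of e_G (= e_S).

43

GreenPAC's payoff is (258 − 2e_S)e_G − 2e_G².
∂π/∂e_G = 258 − 2e_S − 4e_G = 0, so e_G = 64.5 − 0.5e_S.
The game is symmetric, so in equilibrium e_S = e_G: the reaction function gives 1.5e_G = 64.5, hence e_G = 43.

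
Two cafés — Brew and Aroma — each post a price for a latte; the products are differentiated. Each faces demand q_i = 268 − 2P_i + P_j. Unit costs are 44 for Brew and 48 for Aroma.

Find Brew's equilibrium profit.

11310.08

Brew's profit: π = (P_{Brew} − 44)(268 − 2P_{Brew} + P_{Aroma}).
∂π/∂P_{Brew} = 356 − 4P_{Brew} + P_{Aroma} = 0 ⇒ P_{Brew} = 89 + 0.25P_{Aroma}.
Similarly P_{Aroma} = 91 + 0.25P_{Brew}.
Solving the two reaction functions simultaneously: (1 − (0.25)(0.25))P_{Brew} = 89 + 0.25·91, so 0.9375P_{Brew} = 111.75 and P_{Brew} = 119.2.
Then P_{Aroma} = 91 + 0.25·119.2 = 120.8.
q_{Brew} = 268 − 2·119.2 + 120.8 = 150.4.
Profit = (119.2 − 44)·150.4 = 11310.08.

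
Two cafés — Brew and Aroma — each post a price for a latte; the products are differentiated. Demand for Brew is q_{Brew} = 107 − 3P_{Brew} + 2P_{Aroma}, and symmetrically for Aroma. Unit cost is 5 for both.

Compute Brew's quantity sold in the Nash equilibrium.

76.5

Brew's profit: π = (P_{Brew} − 5)(107 − 3P_{Brew} + 2P_{Aroma}).
∂π/∂P_{Brew} = 122 − 6P_{Brew} + 2P_{Aroma} = 0 ⇒ P_{Brew} = 61/3 + (1/3)P_{Aroma}.
By symmetry P_{Aroma} = P_{Brew}; substituting into the reaction function, (2/3)P_{Brew} = 61/3 and P_{Brew} = 30.5.
q_{Brew} = 107 − 3·30.5 + 2·30.5 = 76.5.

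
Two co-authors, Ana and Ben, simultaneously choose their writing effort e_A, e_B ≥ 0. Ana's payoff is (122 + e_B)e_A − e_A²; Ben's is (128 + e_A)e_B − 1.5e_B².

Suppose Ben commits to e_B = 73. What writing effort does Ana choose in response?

97.5

Expanding Ana's payoff: 122e_A + e_Be_A − e_A².
∂π/∂e_A = 122 + e_B − 2e_A = 0, so e_A = 61 + 0.5e_B.
At e_B = 73: e_A = 61 + 0.5·73 = 97.5.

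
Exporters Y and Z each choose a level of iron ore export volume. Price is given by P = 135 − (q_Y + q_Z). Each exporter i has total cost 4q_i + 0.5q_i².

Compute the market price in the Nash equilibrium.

Exporter Y's profit: π = q_Y(135 − (q_Y + q_Z)) − 4q_Y − 0.5q_Y².
∂π/∂q_Y = 131 − 3q_Y − q_Z = 0, so q_Y = 131/3 − (1/3)q_Z.
Setting q_Y = q_Z in the reaction function: q_Y = 131/3 − (1/3)q_Y, so q_Y = (131/3) / (4/3) = 32.75.
Equilibrium price: P = 135 − 65.5 = 69.5.

69.5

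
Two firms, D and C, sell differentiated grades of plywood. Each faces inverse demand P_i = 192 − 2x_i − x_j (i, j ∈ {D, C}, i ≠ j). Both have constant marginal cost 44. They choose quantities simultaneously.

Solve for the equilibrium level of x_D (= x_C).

29.6

Firm D's profit: π = x_D(192 − 2x_D − x_C) − 44x_D.
∂π/∂x_D = 148 − 4x_D − x_C = 0 ⇒ x_D = 37 − 0.25x_C.
By symmetry x_C = x_D; substituting into the reaction function, 1.25x_D = 37 and x_D = 29.6.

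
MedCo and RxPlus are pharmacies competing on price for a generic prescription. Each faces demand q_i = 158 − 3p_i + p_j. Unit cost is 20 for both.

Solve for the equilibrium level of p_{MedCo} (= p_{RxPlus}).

MedCo's profit: π = (p_{MedCo} − 20)(158 − 3p_{MedCo} + p_{RxPlus}).
∂π/∂p_{MedCo} = 218 − 6p_{MedCo} + p_{RxPlus} = 0 ⇒ p_{MedCo} = 109/3 + (1/6)p_{RxPlus}.
Setting p_{MedCo} = p_{RxPlus} in the reaction function: p_{MedCo} = 109/3 + (1/6)p_{MedCo}, so p_{MedCo} = (109/3) / (5/6) = 43.6.

43.6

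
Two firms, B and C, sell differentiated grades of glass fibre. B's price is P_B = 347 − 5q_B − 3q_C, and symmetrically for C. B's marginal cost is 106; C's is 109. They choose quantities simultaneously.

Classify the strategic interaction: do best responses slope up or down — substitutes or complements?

Firm B's profit: π = q_B(347 − 5q_B − 3q_C) − 106q_B.
∂π/∂q_B = 241 − 10q_B − 3q_C = 0 ⇒ q_B = 24.1 − 0.3q_C.
The best-response slope dq_B/dq_C = −0.3 < 0: the reaction function is downward-sloping, so the choices are strategic substitutes.

strategic substitutes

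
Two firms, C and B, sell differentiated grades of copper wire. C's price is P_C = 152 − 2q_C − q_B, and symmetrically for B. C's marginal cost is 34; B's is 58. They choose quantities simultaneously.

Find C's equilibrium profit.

Firm C's profit: π = q_C(152 − 2q_C − q_B) − 34q_C.
∂π/∂q_C = 118 − 4q_C − q_B = 0 ⇒ q_C = 29.5 − 0.25q_B.
Similarly q_B = 23.5 − 0.25q_C.
Plugging q_B into C's best response: q_C = 29.5 − 0.25(23.5 − 0.25q_C) ⇒ 0.9375q_C = 23.625, so q_C = 25.2.
Then q_B = 23.5 − 0.25·25.2 = 17.2.
P_C = 152 − 2·25.2 − 17.2 = 84.4.
Profit = (84.4 − 34)·25.2 = 1270.08.

1270.08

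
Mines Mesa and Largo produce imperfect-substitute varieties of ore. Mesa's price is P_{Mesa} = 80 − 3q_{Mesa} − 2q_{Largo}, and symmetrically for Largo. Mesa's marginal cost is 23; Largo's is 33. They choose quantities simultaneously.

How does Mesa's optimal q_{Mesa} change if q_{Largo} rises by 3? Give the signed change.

-1

Mine Mesa's profit: π = q_{Mesa}(80 − 3q_{Mesa} − 2q_{Largo}) − 23q_{Mesa}.
∂π/∂q_{Mesa} = 57 − 6q_{Mesa} − 2q_{Largo} = 0 ⇒ q_{Mesa} = 9.5 − (1/3)q_{Largo}.
The reaction-function slope is −1/3, so a 3-unit rise in q_{Largo} moves q_{Mesa} by −1/3 × 3 = −1. Mesa's best response falls — the actions are strategic substitutes.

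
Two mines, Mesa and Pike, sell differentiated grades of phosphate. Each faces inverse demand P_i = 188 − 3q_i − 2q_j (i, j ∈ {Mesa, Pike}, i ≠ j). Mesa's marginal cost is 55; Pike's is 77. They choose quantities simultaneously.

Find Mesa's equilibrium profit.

Mine Mesa's profit: π = q_{Mesa}(188 − 3q_{Mesa} − 2q_{Pike}) − 55q_{Mesa}.
∂π/∂q_{Mesa} = 133 − 6q_{Mesa} − 2q_{Pike} = 0 ⇒ q_{Mesa} = 133/6 − (1/3)q_{Pike}.
Similarly q_{Pike} = 18.5 − (1/3)q_{Mesa}.
Solving the two reaction functions simultaneously: (1 − (−1/3)(−1/3))q_{Mesa} = 133/6 − (1/3)·18.5, so (8/9)q_{Mesa} = 16 and q_{Mesa} = 18.
Then q_{Pike} = 18.5 − (1/3)·18 = 12.5.
P_{Mesa} = 188 − 3·18 − 2·12.5 = 109.
Profit = (109 − 55)·18 = 972.

972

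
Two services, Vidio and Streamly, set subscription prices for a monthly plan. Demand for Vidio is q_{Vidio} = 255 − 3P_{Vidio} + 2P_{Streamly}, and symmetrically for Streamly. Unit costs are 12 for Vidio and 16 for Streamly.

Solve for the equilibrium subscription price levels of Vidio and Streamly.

73.5, 75

Vidio's profit: π = (P_{Vidio} − 12)(255 − 3P_{Vidio} + 2P_{Streamly}).
∂π/∂P_{Vidio} = 291 − 6P_{Vidio} + 2P_{Streamly} = 0 ⇒ P_{Vidio} = 48.5 + (1/3)P_{Streamly}.
Similarly P_{Streamly} = 50.5 + (1/3)P_{Vidio}.
Plugging P_{Streamly} into Vidio's best response: P_{Vidio} = 48.5 + (1/3)(50.5 + (1/3)P_{Vidio}) ⇒ (8/9)P_{Vidio} = 196/3, so P_{Vidio} = 73.5.
Then P_{Streamly} = 50.5 + (1/3)·73.5 = 75.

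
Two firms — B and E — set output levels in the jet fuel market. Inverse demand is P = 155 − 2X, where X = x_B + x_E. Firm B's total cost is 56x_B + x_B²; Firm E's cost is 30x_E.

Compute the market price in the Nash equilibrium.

85.2

Firm B's profit: π = x_B(155 − 2(x_B + x_E)) − 56x_B − x_B².
∂π/∂x_B = 99 − 6x_B − 2x_E = 0, so x_B = 16.5 − (1/3)x_E.
For E: ∂π/∂x_E = 125 − 4x_E − 2x_B = 0 ⇒ x_E = 31.25 − 0.5x_B.
Substituting the second reaction function into the first: x_B = 16.5 − (1/3)(31.25 − 0.5x_B), which gives (5/6)x_B = 73/12 ⇒ x_B = 7.3.
Then x_E = 31.25 − 0.5·7.3 = 27.6.
Equilibrium price: P = 155 − 2·34.9 = 85.2.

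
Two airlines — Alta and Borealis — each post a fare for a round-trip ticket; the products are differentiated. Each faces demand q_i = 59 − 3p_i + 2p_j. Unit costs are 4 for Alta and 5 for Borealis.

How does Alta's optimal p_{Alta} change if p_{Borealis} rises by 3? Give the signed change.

1

Alta's profit: π = (p_{Alta} − 4)(59 − 3p_{Alta} + 2p_{Borealis}).
∂π/∂p_{Alta} = 71 − 6p_{Alta} + 2p_{Borealis} = 0 ⇒ p_{Alta} = 71/6 + (1/3)p_{Borealis}.
The reaction-function slope is 1/3, so a 3-unit rise in p_{Borealis} moves p_{Alta} by 1/3 × 3 = 1. Alta's best response rises — the actions are strategic complements.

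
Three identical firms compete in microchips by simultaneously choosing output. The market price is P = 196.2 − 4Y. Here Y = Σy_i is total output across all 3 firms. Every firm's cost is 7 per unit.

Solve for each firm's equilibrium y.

A representative firm's profit is π_i = y_i(196.2 − 4Y) − 7y_i, with Y = y_i + Σ_{j≠i} y_j.
First-order condition: 189.2 − 8y_i − 4Σ_{j≠i} y_j = 0.
In a symmetric equilibrium every firm chooses the same y, so Σ_{j≠i} y_j = 2y. The condition becomes 189.2 − 16y = 0, giving y = 189.2/16 = 11.825.

11.825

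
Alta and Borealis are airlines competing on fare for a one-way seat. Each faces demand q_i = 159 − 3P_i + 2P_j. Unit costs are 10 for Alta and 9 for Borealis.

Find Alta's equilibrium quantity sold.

Alta's profit: π = (P_{Alta} − 10)(159 − 3P_{Alta} + 2P_{Borealis}).
∂π/∂P_{Alta} = 189 − 6P_{Alta} + 2P_{Borealis} = 0 ⇒ P_{Alta} = 31.5 + (1/3)P_{Borealis}.
Similarly P_{Borealis} = 31 + (1/3)P_{Alta}.
Substituting the second reaction function into the first: P_{Alta} = 31.5 + (1/3)(31 + (1/3)P_{Alta}), which gives (8/9)P_{Alta} = 251/6 ⇒ P_{Alta} = 47.0625.
Then P_{Borealis} = 31 + (1/3)·47.0625 = 46.6875.
q_{Alta} = 159 − 3·47.0625 + 2·46.6875 = 111.1875.

111.1875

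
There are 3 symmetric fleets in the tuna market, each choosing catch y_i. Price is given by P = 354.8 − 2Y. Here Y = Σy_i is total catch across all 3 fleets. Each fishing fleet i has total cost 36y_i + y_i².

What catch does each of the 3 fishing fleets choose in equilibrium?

A representative fishing fleet's profit is π_i = y_i(354.8 − 2Y) − 36y_i − y_i², with Y = y_i + Σ_{j≠i} y_j.
First-order condition: 318.8 − 6y_i − 2Σ_{j≠i} y_j = 0.
Imposing symmetry (y_j = y for all j) turns Σ_{j≠i} y_j into 2y, so 318.8 = 10y and y = 31.88.

31.88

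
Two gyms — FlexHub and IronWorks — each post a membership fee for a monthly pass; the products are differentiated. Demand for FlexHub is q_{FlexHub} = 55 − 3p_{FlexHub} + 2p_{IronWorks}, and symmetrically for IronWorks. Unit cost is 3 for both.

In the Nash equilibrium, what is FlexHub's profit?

507

FlexHub's profit: π = (p_{FlexHub} − 3)(55 − 3p_{FlexHub} + 2p_{IronWorks}).
∂π/∂p_{FlexHub} = 64 − 6p_{FlexHub} + 2p_{IronWorks} = 0 ⇒ p_{FlexHub} = 32/3 + (1/3)p_{IronWorks}.
By symmetry p_{IronWorks} = p_{FlexHub}; substituting into the reaction function, (2/3)p_{FlexHub} = 32/3 and p_{FlexHub} = 16.
q_{FlexHub} = 55 − 3·16 + 2·16 = 39.
Profit = (16 − 3)·39 = 507.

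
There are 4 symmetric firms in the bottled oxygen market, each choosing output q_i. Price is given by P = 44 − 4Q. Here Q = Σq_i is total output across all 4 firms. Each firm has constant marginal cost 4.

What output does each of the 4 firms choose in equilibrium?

A representative firm's profit is π_i = q_i(44 − 4Q) − 4q_i, with Q = q_i + Σ_{j≠i} q_j.
First-order condition: 40 − 8q_i − 4Σ_{j≠i} q_j = 0.
In a symmetric equilibrium every firm chooses the same q, so Σ_{j≠i} q_j = 3q. The condition becomes 40 − 20q = 0, giving q = 40/20 = 2.

2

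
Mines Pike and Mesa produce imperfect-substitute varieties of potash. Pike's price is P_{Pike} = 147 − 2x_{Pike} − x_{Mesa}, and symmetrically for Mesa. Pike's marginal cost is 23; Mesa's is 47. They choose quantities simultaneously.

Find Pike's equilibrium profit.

1393.92

Mine Pike's profit: π = x_{Pike}(147 − 2x_{Pike} − x_{Mesa}) − 23x_{Pike}.
∂π/∂x_{Pike} = 124 − 4x_{Pike} − x_{Mesa} = 0 ⇒ x_{Pike} = 31 − 0.25x_{Mesa}.
Similarly x_{Mesa} = 25 − 0.25x_{Pike}.
Plugging x_{Mesa} into Pike's best response: x_{Pike} = 31 − 0.25(25 − 0.25x_{Pike}) ⇒ 0.9375x_{Pike} = 24.75, so x_{Pike} = 26.4.
Then x_{Mesa} = 25 − 0.25·26.4 = 18.4.
P_{Pike} = 147 − 2·26.4 − 18.4 = 75.8.
Profit = (75.8 − 23)·26.4 = 1393.92.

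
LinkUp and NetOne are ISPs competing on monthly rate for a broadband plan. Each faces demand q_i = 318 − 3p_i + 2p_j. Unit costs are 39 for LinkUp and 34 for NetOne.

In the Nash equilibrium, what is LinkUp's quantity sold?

206.4375

LinkUp's profit: π = (p_{LinkUp} − 39)(318 − 3p_{LinkUp} + 2p_{NetOne}).
∂π/∂p_{LinkUp} = 435 − 6p_{LinkUp} + 2p_{NetOne} = 0 ⇒ p_{LinkUp} = 72.5 + (1/3)p_{NetOne}.
Similarly p_{NetOne} = 70 + (1/3)p_{LinkUp}.
Solving the two reaction functions simultaneously: (1 − (1/3)(1/3))p_{LinkUp} = 72.5 + (1/3)·70, so (8/9)p_{LinkUp} = 575/6 and p_{LinkUp} = 107.8125.
Then p_{NetOne} = 70 + (1/3)·107.8125 = 105.9375.
q_{LinkUp} = 318 − 3·107.8125 + 2·105.9375 = 206.4375.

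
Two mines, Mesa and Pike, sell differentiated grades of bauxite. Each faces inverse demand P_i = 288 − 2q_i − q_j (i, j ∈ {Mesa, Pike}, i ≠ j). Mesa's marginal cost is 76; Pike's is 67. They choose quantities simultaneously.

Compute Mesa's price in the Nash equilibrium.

Mine Mesa's profit: π = q_{Mesa}(288 − 2q_{Mesa} − q_{Pike}) − 76q_{Mesa}.
∂π/∂q_{Mesa} = 212 − 4q_{Mesa} − q_{Pike} = 0 ⇒ q_{Mesa} = 53 − 0.25q_{Pike}.
Similarly q_{Pike} = 55.25 − 0.25q_{Mesa}.
Plugging q_{Pike} into Mesa's best response: q_{Mesa} = 53 − 0.25(55.25 − 0.25q_{Mesa}) ⇒ 0.9375q_{Mesa} = 39.1875, so q_{Mesa} = 41.8.
Then q_{Pike} = 55.25 − 0.25·41.8 = 44.8.
P_{Mesa} = 288 − 2·41.8 − 44.8 = 159.6.

159.6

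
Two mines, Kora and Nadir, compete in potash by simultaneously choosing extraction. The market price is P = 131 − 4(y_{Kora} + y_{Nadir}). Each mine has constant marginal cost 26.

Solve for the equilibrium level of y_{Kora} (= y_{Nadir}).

8.75

Mine Kora's profit: π = y_{Kora}(131 − 4(y_{Kora} + y_{Nadir})) − 26y_{Kora}.
∂π/∂y_{Kora} = 105 − 8y_{Kora} − 4y_{Nadir} = 0, so y_{Kora} = 13.125 − 0.5y_{Nadir}.
The game is symmetric, so in equilibrium y_{Nadir} = y_{Kora}: the reaction function gives 1.5y_{Kora} = 13.125, hence y_{Kora} = 8.75.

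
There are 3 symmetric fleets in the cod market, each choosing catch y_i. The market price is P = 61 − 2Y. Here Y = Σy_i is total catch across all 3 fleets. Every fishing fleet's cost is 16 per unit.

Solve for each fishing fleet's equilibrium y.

5.625

A representative fishing fleet's profit is π_i = y_i(61 − 2Y) − 16y_i, with Y = y_i + Σ_{j≠i} y_j.
First-order condition: 45 − 4y_i − 2Σ_{j≠i} y_j = 0.
In a symmetric equilibrium every fishing fleet chooses the same y, so Σ_{j≠i} y_j = 2y. The condition becomes 45 − 8y = 0, giving y = 45/8 = 5.625.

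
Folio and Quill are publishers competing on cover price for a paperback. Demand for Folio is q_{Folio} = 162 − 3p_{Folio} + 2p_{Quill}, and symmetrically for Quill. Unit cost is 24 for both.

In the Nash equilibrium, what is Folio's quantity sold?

103.5

Folio's profit: π = (p_{Folio} − 24)(162 − 3p_{Folio} + 2p_{Quill}).
∂π/∂p_{Folio} = 234 − 6p_{Folio} + 2p_{Quill} = 0 ⇒ p_{Folio} = 39 + (1/3)p_{Quill}.
By symmetry p_{Quill} = p_{Folio}; substituting into the reaction function, (2/3)p_{Folio} = 39 and p_{Folio} = 58.5.
q_{Folio} = 162 − 3·58.5 + 2·58.5 = 103.5.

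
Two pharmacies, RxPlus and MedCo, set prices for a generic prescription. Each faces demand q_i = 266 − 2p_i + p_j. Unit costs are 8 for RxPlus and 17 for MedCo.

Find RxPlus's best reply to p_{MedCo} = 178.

RxPlus's profit: π = (p_{RxPlus} − 8)(266 − 2p_{RxPlus} + p_{MedCo}).
∂π/∂p_{RxPlus} = 282 − 4p_{RxPlus} + p_{MedCo} = 0 ⇒ p_{RxPlus} = 70.5 + 0.25p_{MedCo}.
At p_{MedCo} = 178: p_{RxPlus} = 70.5 + 0.25·178 = 115.

115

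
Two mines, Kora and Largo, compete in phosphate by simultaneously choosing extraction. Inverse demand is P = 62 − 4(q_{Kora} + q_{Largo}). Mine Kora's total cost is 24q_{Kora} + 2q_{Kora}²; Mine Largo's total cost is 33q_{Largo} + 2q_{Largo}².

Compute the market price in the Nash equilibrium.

45.25

Mine Kora's profit: π = q_{Kora}(62 − 4(q_{Kora} + q_{Largo})) − 24q_{Kora} − 2q_{Kora}².
∂π/∂q_{Kora} = 38 − 12q_{Kora} − 4q_{Largo} = 0, so q_{Kora} = 19/6 − (1/3)q_{Largo}.
By the same steps for Largo: q_{Largo} = 29/12 − (1/3)q_{Kora}.
Substituting the second reaction function into the first: q_{Kora} = 19/6 − (1/3)(29/12 − (1/3)q_{Kora}), which gives (8/9)q_{Kora} = 85/36 ⇒ q_{Kora} = 85/32.
Then q_{Largo} = 29/12 − (1/3)·(85/32) = 49/32.
Equilibrium price: P = 62 − 4·4.1875 = 45.25.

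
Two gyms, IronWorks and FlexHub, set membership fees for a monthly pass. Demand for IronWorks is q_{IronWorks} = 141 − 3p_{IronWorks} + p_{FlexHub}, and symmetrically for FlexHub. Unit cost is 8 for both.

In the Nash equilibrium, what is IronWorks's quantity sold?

75

IronWorks's profit: π = (p_{IronWorks} − 8)(141 − 3p_{IronWorks} + p_{FlexHub}).
∂π/∂p_{IronWorks} = 165 − 6p_{IronWorks} + p_{FlexHub} = 0 ⇒ p_{IronWorks} = 27.5 + (1/6)p_{FlexHub}.
Setting p_{IronWorks} = p_{FlexHub} in the reaction function: p_{IronWorks} = 27.5 + (1/6)p_{IronWorks}, so p_{IronWorks} = 27.5 / (5/6) = 33.
q_{IronWorks} = 141 − 3·33 + 33 = 75.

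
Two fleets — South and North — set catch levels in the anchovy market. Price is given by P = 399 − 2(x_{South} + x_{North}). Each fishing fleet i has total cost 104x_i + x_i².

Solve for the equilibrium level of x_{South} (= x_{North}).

36.875

Fishing fleet South's profit: π = x_{South}(399 − 2(x_{South} + x_{North})) − 104x_{South} − x_{South}².
∂π/∂x_{South} = 295 − 6x_{South} − 2x_{North} = 0, so x_{South} = 295/6 − (1/3)x_{North}.
The game is symmetric, so in equilibrium x_{North} = x_{South}: the reaction function gives (4/3)x_{South} = 295/6, hence x_{South} = 36.875.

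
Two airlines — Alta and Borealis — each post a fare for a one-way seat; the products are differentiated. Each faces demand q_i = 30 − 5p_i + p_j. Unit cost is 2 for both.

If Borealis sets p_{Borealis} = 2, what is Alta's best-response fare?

4.2

Alta's profit: π = (p_{Alta} − 2)(30 − 5p_{Alta} + p_{Borealis}).
∂π/∂p_{Alta} = 40 − 10p_{Alta} + p_{Borealis} = 0 ⇒ p_{Alta} = 4 + 0.1p_{Borealis}.
At p_{Borealis} = 2: p_{Alta} = 4 + 0.1·2 = 4.2.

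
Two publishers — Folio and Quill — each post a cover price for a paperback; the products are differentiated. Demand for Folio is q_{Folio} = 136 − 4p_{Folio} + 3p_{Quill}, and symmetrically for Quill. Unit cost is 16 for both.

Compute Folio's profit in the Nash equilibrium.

Folio's profit: π = (p_{Folio} − 16)(136 − 4p_{Folio} + 3p_{Quill}).
∂π/∂p_{Folio} = 200 − 8p_{Folio} + 3p_{Quill} = 0 ⇒ p_{Folio} = 25 + 0.375p_{Quill}.
By symmetry p_{Quill} = p_{Folio}; substituting into the reaction function, 0.625p_{Folio} = 25 and p_{Folio} = 40.
q_{Folio} = 136 − 4·40 + 3·40 = 96.
Profit = (40 − 16)·96 = 2304.

2304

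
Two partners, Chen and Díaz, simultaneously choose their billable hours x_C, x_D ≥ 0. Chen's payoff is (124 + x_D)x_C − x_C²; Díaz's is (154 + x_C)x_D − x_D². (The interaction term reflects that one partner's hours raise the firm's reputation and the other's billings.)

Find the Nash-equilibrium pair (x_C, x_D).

Expanding Chen's payoff: 124x_C + x_Dx_C − x_C².
∂π/∂x_C = 124 + x_D − 2x_C = 0, so x_C = 62 + 0.5x_D.
Likewise for Díaz: x_D = 77 + 0.5x_C.
Substituting the second reaction function into the first: x_C = 62 + 0.5(77 + 0.5x_C), which gives 0.75x_C = 100.5 ⇒ x_C = 134.
Then x_D = 77 + 0.5·134 = 144.

134, 144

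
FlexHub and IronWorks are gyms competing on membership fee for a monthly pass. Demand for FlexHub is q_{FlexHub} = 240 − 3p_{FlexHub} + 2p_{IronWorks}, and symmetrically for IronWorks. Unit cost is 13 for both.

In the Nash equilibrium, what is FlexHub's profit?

FlexHub's profit: π = (p_{FlexHub} − 13)(240 − 3p_{FlexHub} + 2p_{IronWorks}).
∂π/∂p_{FlexHub} = 279 − 6p_{FlexHub} + 2p_{IronWorks} = 0 ⇒ p_{FlexHub} = 46.5 + (1/3)p_{IronWorks}.
The game is symmetric, so in equilibrium p_{IronWorks} = p_{FlexHub}: the reaction function gives (2/3)p_{FlexHub} = 46.5, hence p_{FlexHub} = 69.75.
q_{FlexHub} = 240 − 3·69.75 + 2·69.75 = 170.25.
Profit = (69.75 − 13)·170.25 = 9661.6875.

9661.6875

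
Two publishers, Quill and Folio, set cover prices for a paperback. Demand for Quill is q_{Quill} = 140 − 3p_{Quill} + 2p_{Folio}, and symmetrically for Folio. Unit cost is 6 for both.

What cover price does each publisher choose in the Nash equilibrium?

Quill's profit: π = (p_{Quill} − 6)(140 − 3p_{Quill} + 2p_{Folio}).
∂π/∂p_{Quill} = 158 − 6p_{Quill} + 2p_{Folio} = 0 ⇒ p_{Quill} = 79/3 + (1/3)p_{Folio}.
The game is symmetric, so in equilibrium p_{Folio} = p_{Quill}: the reaction function gives (2/3)p_{Quill} = 79/3, hence p_{Quill} = 39.5.

39.5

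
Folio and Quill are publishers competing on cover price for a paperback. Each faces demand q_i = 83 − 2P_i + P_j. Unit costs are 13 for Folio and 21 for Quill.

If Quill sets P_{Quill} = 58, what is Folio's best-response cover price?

41.75

Folio's profit: π = (P_{Folio} − 13)(83 − 2P_{Folio} + P_{Quill}).
∂π/∂P_{Folio} = 109 − 4P_{Folio} + P_{Quill} = 0 ⇒ P_{Folio} = 27.25 + 0.25P_{Quill}.
At P_{Quill} = 58: P_{Folio} = 27.25 + 0.25·58 = 41.75.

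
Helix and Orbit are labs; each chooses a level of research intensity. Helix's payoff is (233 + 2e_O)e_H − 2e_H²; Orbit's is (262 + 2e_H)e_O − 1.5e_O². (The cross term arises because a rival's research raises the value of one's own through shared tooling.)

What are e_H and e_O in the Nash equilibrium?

152.875, 189.25

Expanding Helix's payoff: 233e_H + 2e_Oe_H − 2e_H².
∂π/∂e_H = 233 + 2e_O − 4e_H = 0, so e_H = 58.25 + 0.5e_O.
Likewise for Orbit: e_O = 262/3 + (2/3)e_H.
Solving the two reaction functions simultaneously: (1 − (0.5)(2/3))e_H = 58.25 + 0.5·(262/3), so (2/3)e_H = 1223/12 and e_H = 152.875.
Then e_O = 262/3 + (2/3)·152.875 = 189.25.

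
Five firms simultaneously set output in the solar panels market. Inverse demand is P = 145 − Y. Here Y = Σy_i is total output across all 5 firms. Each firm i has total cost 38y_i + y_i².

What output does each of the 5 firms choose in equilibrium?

13.375

A representative firm's profit is π_i = y_i(145 − Y) − 38y_i − y_i², with Y = y_i + Σ_{j≠i} y_j.
First-order condition: 107 − 4y_i − Σ_{j≠i} y_j = 0.
Imposing symmetry (y_j = y for all j) turns Σ_{j≠i} y_j into 4y, so 107 = 8y and y = 13.375.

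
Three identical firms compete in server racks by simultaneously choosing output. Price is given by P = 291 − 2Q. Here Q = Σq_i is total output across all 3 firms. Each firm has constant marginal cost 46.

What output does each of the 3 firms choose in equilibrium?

A representative firm's profit is π_i = q_i(291 − 2Q) − 46q_i, with Q = q_i + Σ_{j≠i} q_j.
First-order condition: 245 − 4q_i − 2Σ_{j≠i} q_j = 0.
In a symmetric equilibrium every firm chooses the same q, so Σ_{j≠i} q_j = 2q. The condition becomes 245 − 8q = 0, giving q = 245/8 = 30.625.

30.625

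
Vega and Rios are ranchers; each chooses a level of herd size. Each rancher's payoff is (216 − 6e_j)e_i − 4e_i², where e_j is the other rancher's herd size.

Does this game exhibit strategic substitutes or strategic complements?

Vega's payoff is (216 − 6e_R)e_V − 4e_V².
∂π/∂e_V = 216 − 6e_R − 8e_V = 0, so e_V = 27 − 0.75e_R.
The best-response slope de_V/de_R = −0.75 < 0: the reaction function is downward-sloping, so the choices are strategic substitutes.

strategic substitutes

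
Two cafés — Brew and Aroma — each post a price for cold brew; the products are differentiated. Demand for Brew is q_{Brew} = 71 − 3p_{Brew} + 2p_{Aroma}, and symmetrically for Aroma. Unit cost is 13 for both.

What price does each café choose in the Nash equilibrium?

27.5

Brew's profit: π = (p_{Brew} − 13)(71 − 3p_{Brew} + 2p_{Aroma}).
∂π/∂p_{Brew} = 110 − 6p_{Brew} + 2p_{Aroma} = 0 ⇒ p_{Brew} = 55/3 + (1/3)p_{Aroma}.
Setting p_{Brew} = p_{Aroma} in the reaction function: p_{Brew} = 55/3 + (1/3)p_{Brew}, so p_{Brew} = (55/3) / (2/3) = 27.5.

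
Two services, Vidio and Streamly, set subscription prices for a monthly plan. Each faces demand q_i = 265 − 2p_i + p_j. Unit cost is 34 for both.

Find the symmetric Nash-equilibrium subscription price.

111

Vidio's profit: π = (p_{Vidio} − 34)(265 − 2p_{Vidio} + p_{Streamly}).
∂π/∂p_{Vidio} = 333 − 4p_{Vidio} + p_{Streamly} = 0 ⇒ p_{Vidio} = 83.25 + 0.25p_{Streamly}.
Setting p_{Vidio} = p_{Streamly} in the reaction function: p_{Vidio} = 83.25 + 0.25p_{Vidio}, so p_{Vidio} = 83.25 / 0.75 = 111.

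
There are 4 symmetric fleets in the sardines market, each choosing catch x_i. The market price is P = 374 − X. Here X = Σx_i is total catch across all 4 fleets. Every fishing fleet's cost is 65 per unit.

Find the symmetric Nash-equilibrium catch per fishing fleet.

A representative fishing fleet's profit is π_i = x_i(374 − X) − 65x_i, with X = x_i + Σ_{j≠i} x_j.
First-order condition: 309 − 2x_i − Σ_{j≠i} x_j = 0.
Imposing symmetry (x_j = x for all j) turns Σ_{j≠i} x_j into 3x, so 309 = 5x and x = 61.8.

61.8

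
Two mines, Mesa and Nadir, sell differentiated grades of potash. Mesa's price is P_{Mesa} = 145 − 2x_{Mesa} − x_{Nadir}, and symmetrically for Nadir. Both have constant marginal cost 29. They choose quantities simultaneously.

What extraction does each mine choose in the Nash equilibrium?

Mine Mesa's profit: π = x_{Mesa}(145 − 2x_{Mesa} − x_{Nadir}) − 29x_{Mesa}.
∂π/∂x_{Mesa} = 116 − 4x_{Mesa} − x_{Nadir} = 0 ⇒ x_{Mesa} = 29 − 0.25x_{Nadir}.
Setting x_{Mesa} = x_{Nadir} in the reaction function: x_{Mesa} = 29 − 0.25x_{Mesa}, so x_{Mesa} = 29 / 1.25 = 23.2.

23.2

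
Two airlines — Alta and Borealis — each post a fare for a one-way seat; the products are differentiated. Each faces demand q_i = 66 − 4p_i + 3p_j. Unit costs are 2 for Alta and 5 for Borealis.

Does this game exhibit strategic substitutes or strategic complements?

strategic complements

Alta's profit: π = (p_{Alta} − 2)(66 − 4p_{Alta} + 3p_{Borealis}).
∂π/∂p_{Alta} = 74 − 8p_{Alta} + 3p_{Borealis} = 0 ⇒ p_{Alta} = 9.25 + 0.375p_{Borealis}.
The best-response slope dp_{Alta}/dp_{Borealis} = 0.375 > 0: the reaction function is upward-sloping, so the choices are strategic complements.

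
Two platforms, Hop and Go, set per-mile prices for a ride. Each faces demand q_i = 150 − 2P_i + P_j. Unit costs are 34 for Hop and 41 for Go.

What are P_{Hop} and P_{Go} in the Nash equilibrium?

73.6, 76.4

Hop's profit: π = (P_{Hop} − 34)(150 − 2P_{Hop} + P_{Go}).
∂π/∂P_{Hop} = 218 − 4P_{Hop} + P_{Go} = 0 ⇒ P_{Hop} = 54.5 + 0.25P_{Go}.
Similarly P_{Go} = 58 + 0.25P_{Hop}.
Plugging P_{Go} into Hop's best response: P_{Hop} = 54.5 + 0.25(58 + 0.25P_{Hop}) ⇒ 0.9375P_{Hop} = 69, so P_{Hop} = 73.6.
Then P_{Go} = 58 + 0.25·73.6 = 76.4.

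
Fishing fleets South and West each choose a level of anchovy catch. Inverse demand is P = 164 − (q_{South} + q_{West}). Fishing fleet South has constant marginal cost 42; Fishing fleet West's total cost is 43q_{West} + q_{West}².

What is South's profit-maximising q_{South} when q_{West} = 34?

Fishing fleet South's profit: π = q_{South}(164 − (q_{South} + q_{West})) − 42q_{South}.
∂π/∂q_{South} = 122 − 2q_{South} − q_{West} = 0, so q_{South} = 61 − 0.5q_{West}.
At q_{West} = 34: q_{South} = 61 − 0.5·34 = 44.

44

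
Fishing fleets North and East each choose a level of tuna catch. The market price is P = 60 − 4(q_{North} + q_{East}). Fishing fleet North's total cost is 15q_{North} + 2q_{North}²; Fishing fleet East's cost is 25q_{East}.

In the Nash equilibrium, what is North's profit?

45.375

Fishing fleet North's profit: π = q_{North}(60 − 4(q_{North} + q_{East})) − 15q_{North} − 2q_{North}².
∂π/∂q_{North} = 45 − 12q_{North} − 4q_{East} = 0, so q_{North} = 3.75 − (1/3)q_{East}.
For East: ∂π/∂q_{East} = 35 − 8q_{East} − 4q_{North} = 0 ⇒ q_{East} = 4.375 − 0.5q_{North}.
Plugging q_{East} into North's best response: q_{North} = 3.75 − (1/3)(4.375 − 0.5q_{North}) ⇒ (5/6)q_{North} = 55/24, so q_{North} = 2.75.
Then q_{East} = 4.375 − 0.5·2.75 = 3.
Price P = 60 − 4·5.75 = 37.
North's profit: (37 − 15)·2.75 − 2(2.75)² = 45.375.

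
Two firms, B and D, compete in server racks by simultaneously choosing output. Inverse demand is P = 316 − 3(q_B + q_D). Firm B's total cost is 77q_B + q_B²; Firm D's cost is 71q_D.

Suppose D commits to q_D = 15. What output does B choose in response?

24.25

Firm B's profit: π = q_B(316 − 3(q_B + q_D)) − 77q_B − q_B².
∂π/∂q_B = 239 − 8q_B − 3q_D = 0, so q_B = 29.875 − 0.375q_D.
At q_D = 15: q_B = 29.875 − 0.375·15 = 24.25.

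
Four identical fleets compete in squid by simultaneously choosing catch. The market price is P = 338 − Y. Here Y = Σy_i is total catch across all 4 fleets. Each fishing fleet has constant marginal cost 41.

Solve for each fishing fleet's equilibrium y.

59.4

A representative fishing fleet's profit is π_i = y_i(338 − Y) − 41y_i, with Y = y_i + Σ_{j≠i} y_j.
First-order condition: 297 − 2y_i − Σ_{j≠i} y_j = 0.
Imposing symmetry (y_j = y for all j) turns Σ_{j≠i} y_j into 3y, so 297 = 5y and y = 59.4.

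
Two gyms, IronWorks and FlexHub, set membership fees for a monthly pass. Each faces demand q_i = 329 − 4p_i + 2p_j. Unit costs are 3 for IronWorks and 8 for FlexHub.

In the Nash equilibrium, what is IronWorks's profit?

IronWorks's profit: π = (p_{IronWorks} − 3)(329 − 4p_{IronWorks} + 2p_{FlexHub}).
∂π/∂p_{IronWorks} = 341 − 8p_{IronWorks} + 2p_{FlexHub} = 0 ⇒ p_{IronWorks} = 42.625 + 0.25p_{FlexHub}.
Similarly p_{FlexHub} = 45.125 + 0.25p_{IronWorks}.
Substituting the second reaction function into the first: p_{IronWorks} = 42.625 + 0.25(45.125 + 0.25p_{IronWorks}), which gives 0.9375p_{IronWorks} = 1725/32 ⇒ p_{IronWorks} = 57.5.
Then p_{FlexHub} = 45.125 + 0.25·57.5 = 59.5.
q_{IronWorks} = 329 − 4·57.5 + 2·59.5 = 218.
Profit = (57.5 − 3)·218 = 11881.

11881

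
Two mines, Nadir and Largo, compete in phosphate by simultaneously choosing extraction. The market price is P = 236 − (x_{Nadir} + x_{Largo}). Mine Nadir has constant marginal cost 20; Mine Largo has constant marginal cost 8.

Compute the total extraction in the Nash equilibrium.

148

Mine Nadir's profit: π = x_{Nadir}(236 − (x_{Nadir} + x_{Largo})) − 20x_{Nadir}.
∂π/∂x_{Nadir} = 216 − 2x_{Nadir} − x_{Largo} = 0, so x_{Nadir} = 108 − 0.5x_{Largo}.
By the same steps for Largo: x_{Largo} = 114 − 0.5x_{Nadir}.
Substituting the second reaction function into the first: x_{Nadir} = 108 − 0.5(114 − 0.5x_{Nadir}), which gives 0.75x_{Nadir} = 51 ⇒ x_{Nadir} = 68.
Then x_{Largo} = 114 − 0.5·68 = 80.
Total extraction: 68 + 80 = 148.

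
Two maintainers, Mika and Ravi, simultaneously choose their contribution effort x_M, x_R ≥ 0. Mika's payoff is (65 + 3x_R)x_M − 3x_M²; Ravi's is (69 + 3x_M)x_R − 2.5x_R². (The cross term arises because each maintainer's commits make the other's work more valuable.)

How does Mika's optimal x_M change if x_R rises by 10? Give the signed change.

5

Expanding Mika's payoff: 65x_M + 3x_Rx_M − 3x_M².
∂π/∂x_M = 65 + 3x_R − 6x_M = 0, so x_M = 65/6 + 0.5x_R.
The reaction-function slope is 0.5, so a 10-unit rise in x_R moves x_M by 0.5 × 10 = 5. Mika's best response rises — the actions are strategic complements.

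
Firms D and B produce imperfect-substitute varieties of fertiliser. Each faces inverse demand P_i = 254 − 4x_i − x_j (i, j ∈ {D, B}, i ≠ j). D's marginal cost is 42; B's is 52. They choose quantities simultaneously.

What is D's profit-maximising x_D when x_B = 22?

Firm D's profit: π = x_D(254 − 4x_D − x_B) − 42x_D.
∂π/∂x_D = 212 − 8x_D − x_B = 0 ⇒ x_D = 26.5 − 0.125x_B.
At x_B = 22: x_D = 26.5 − 0.125·22 = 23.75.

23.75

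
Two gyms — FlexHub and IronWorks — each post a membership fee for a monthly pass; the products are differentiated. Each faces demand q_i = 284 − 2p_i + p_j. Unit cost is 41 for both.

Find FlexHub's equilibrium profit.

13122

FlexHub's profit: π = (p_{FlexHub} − 41)(284 − 2p_{FlexHub} + p_{IronWorks}).
∂π/∂p_{FlexHub} = 366 − 4p_{FlexHub} + p_{IronWorks} = 0 ⇒ p_{FlexHub} = 91.5 + 0.25p_{IronWorks}.
By symmetry p_{IronWorks} = p_{FlexHub}; substituting into the reaction function, 0.75p_{FlexHub} = 91.5 and p_{FlexHub} = 122.
q_{FlexHub} = 284 − 2·122 + 122 = 162.
Profit = (122 − 41)·162 = 13122.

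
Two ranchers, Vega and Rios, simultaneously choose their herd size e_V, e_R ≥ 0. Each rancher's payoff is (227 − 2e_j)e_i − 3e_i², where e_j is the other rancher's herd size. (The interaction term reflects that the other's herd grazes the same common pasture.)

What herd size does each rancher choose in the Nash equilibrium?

Vega's payoff is (227 − 2e_R)e_V − 3e_V².
∂π/∂e_V = 227 − 2e_R − 6e_V = 0, so e_V = 227/6 − (1/3)e_R.
By symmetry e_R = e_V; substituting into the reaction function, (4/3)e_V = 227/6 and e_V = 28.375.

28.375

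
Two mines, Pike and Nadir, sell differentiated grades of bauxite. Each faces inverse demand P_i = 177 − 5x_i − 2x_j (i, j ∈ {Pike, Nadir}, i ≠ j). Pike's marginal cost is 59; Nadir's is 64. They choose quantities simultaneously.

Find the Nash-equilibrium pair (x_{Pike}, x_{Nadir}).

9.9375, 9.3125

Mine Pike's profit: π = x_{Pike}(177 − 5x_{Pike} − 2x_{Nadir}) − 59x_{Pike}.
∂π/∂x_{Pike} = 118 − 10x_{Pike} − 2x_{Nadir} = 0 ⇒ x_{Pike} = 11.8 − 0.2x_{Nadir}.
Similarly x_{Nadir} = 11.3 − 0.2x_{Pike}.
Solving the two reaction functions simultaneously: (1 − (−0.2)(−0.2))x_{Pike} = 11.8 − 0.2·11.3, so 0.96x_{Pike} = 9.54 and x_{Pike} = 9.9375.
Then x_{Nadir} = 11.3 − 0.2·9.9375 = 9.3125.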